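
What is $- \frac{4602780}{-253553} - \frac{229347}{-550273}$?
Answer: $\frac{152408069343}{8207257057} \approx 18.57$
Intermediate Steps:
$- \frac{4602780}{-253553} - \frac{229347}{-550273} = \left(-4602780\right) \left(- \frac{1}{253553}\right) - - \frac{13491}{32369} = \frac{4602780}{253553} + \frac{13491}{32369} = \frac{152408069343}{8207257057}$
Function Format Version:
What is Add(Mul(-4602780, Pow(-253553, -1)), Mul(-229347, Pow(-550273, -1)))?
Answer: Rational(152408069343, 8207257057) ≈ 18.570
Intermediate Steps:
Add(Mul(-4602780, Pow(-253553, -1)), Mul(-229347, Pow(-550273, -1))) = Add(Mul(-4602780, Rational(-1, 253553)), Mul(-229347, Rational(-1, 550273))) = Add(Rational(4602780, 253553), Rational(13491, 32369)) = Rational(152408069343, 8207257057)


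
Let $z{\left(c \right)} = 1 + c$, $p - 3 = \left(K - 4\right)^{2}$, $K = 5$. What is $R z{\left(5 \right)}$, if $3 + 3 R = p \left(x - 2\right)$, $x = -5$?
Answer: $-62$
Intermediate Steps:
$p = 4$ ($p = 3 + \left(5 - 4\right)^{2} = 3 + 1^{2} = 3 + 1 = 4$)
$R = - \frac{31}{3}$ ($R = -1 + \frac{4 \left(-5 - 2\right)}{3} = -1 + \frac{4 \left(-7\right)}{3} = -1 + \frac{1}{3} \left(-28\right) = -1 - \frac{28}{3} = - \frac{31}{3} \approx -10.333$)
$R z{\left(5 \right)} = - \frac{31 \left(1 + 5\right)}{3} = \left(- \frac{31}{3}\right) 6 = -62$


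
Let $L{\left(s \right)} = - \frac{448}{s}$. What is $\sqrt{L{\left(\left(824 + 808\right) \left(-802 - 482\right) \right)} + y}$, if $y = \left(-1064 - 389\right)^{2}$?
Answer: $\frac{\sqrt{251477496099230}}{10914} \approx 1453.0$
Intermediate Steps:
$y = 2111209$ ($y = \left(-1453\right)^{2} = 2111209$)
$\sqrt{L{\left(\left(824 + 808\right) \left(-802 - 482\right) \right)} + y} = \sqrt{- \frac{448}{\left(824 + 808\right) \left(-802 - 482\right)} + 2111209} = \sqrt{- \frac{448}{1632 \left(-1284\right)} + 2111209} = \sqrt{- \frac{448}{-2095488} + 2111209} = \sqrt{\left(-448\right) \left(- \frac{1}{2095488}\right) + 2111209} = \sqrt{\frac{7}{32742} + 2111209} = \sqrt{\frac{69125205085}{32742}} = \frac{\sqrt{251477496099230}}{10914}$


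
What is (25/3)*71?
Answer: 1775/3 ≈ 591.67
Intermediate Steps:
(25/3)*71 = 1775/3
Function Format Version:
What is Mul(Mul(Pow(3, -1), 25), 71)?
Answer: Rational(1775, 3) ≈ 591.67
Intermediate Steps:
Mul(Mul(Pow(3, -1), 25), 71) = Mul(Mul(Rational(1, 3), 25), 71) = Mul(Rational(25, 3), 71) = Rational(1775, 3)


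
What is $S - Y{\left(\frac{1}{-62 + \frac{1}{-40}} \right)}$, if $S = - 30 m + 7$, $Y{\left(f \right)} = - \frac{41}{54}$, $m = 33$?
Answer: $- \frac{53041}{54} \approx -982.24$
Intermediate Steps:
$Y{\left(f \right)} = - \frac{41}{54}$ ($Y{\left(f \right)} = \left(-41\right) \frac{1}{54} = - \frac{41}{54}$)
$S = -983$ ($S = \left(-30\right) 33 + 7 = -990 + 7 = -983$)
$S - Y{\left(\frac{1}{-62 + \frac{1}{-40}} \right)} = -983 - - \frac{41}{54} = -983 + \frac{41}{54} = - \frac{53041}{54}$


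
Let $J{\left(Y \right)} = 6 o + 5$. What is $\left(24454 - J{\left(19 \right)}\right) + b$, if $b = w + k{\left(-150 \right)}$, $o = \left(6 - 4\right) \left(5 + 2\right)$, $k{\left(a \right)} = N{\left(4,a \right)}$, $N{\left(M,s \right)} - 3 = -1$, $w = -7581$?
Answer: $16786$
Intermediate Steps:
$N{\left(M,s \right)} = 2$ ($N{\left(M,s \right)} = 3 - 1 = 2$)
$k{\left(a \right)} = 2$
$o = 14$ ($o = 2 \cdot 7 = 14$)
$J{\left(Y \right)} = 89$ ($J{\left(Y \right)} = 6 \cdot 14 + 5 = 84 + 5 = 89$)
$b = -7579$ ($b = -7581 + 2 = -7579$)
$\left(24454 - J{\left(19 \right)}\right) + b = \left(24454 - 89\right) - 7579 = 24365 - 7579 = 16786$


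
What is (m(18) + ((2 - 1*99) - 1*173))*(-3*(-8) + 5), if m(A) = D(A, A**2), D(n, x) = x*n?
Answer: 161298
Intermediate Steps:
D(n, x) = n*x
m(A) = A**3 (m(A) = A*A**2 = A**3)
(m(18) + ((2 - 1*99) - 1*173))*(-3*(-8) + 5) = (18**3 + ((2 - 1*99) - 1*173))*(-3*(-8) + 5) = (5832 + ((2 - 99) - 173))*(24 + 5) = (5832 + (-97 - 173))*29 = (5832 - 270)*29 = 5562*29 = 161298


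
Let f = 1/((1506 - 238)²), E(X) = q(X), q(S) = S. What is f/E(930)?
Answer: 1/1495276320 ≈ 6.6877e-10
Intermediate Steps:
E(X) = X
f = 1/1607824 (f = 1/(1268²) = 1/1607824 ≈ 6.2196e-7)
f/E(930) = (1/1607824)/930 = (1/1607824)*(1/930) = 1/1495276320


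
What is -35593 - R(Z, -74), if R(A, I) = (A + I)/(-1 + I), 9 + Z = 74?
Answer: -889828/25 ≈ -35593.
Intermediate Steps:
Z = 65 (Z = -9 + 74 = 65)
R(A, I) = (A + I)/(-1 + I)
-35593 - R(Z, -74) = -35593 - (65 - 74)/(-1 - 74) = -35593 - (-9)/(-75) = -35593 - (-1)*(-9)/75 = -35593 - 1*3/25 = -35593 - 3/25 = -889828/25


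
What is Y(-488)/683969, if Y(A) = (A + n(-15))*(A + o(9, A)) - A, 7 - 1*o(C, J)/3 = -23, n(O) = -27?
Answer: 18678/62179 ≈ 0.30039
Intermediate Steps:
o(C, J) = 90 (o(C, J) = 21 - 3*(-23) = 21 + 69 = 90)
Y(A) = -A + (-27 + A)*(90 + A) (Y(A) = (A - 27)*(A + 90) - A = (-27 + A)*(90 + A) - A = -A + (-27 + A)*(90 + A))
Y(-488)/683969 = (-2430 + (-488)² + 62*(-488))/683969 = (-2430 + 238144 - 30256)*(1/683969) = 205458*(1/683969) = 18678/62179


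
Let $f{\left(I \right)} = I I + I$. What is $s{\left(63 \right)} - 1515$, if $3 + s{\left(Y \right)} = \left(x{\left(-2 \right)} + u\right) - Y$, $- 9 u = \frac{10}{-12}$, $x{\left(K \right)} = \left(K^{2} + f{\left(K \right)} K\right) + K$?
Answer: $- \frac{85477}{54} \approx -1582.9$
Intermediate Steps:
$f{\left(I \right)} = I + I^{2}$ ($f{\left(I \right)} = I^{2} + I = I + I^{2}$)
$x{\left(K \right)} = K + K^{2} + K^{2} \left(1 + K\right)$ ($x{\left(K \right)} = \left(K^{2} + K \left(1 + K\right) K\right) + K = \left(K^{2} + K^{2} \left(1 + K\right)\right) + K = K + K^{2} + K^{2} \left(1 + K\right)$)
$u = \frac{5}{54}$ ($u = - \frac{10 \frac{1}{-12}}{9} = - \frac{10 \left(- \frac{1}{12}\right)}{9} = \left(- \frac{1}{9}\right) \left(- \frac{5}{6}\right) = \frac{5}{54} \approx 0.092593$)
$s{\left(Y \right)} = - \frac{265}{54} - Y$ ($s{\left(Y \right)} = -3 - \left(- \frac{5}{54} + Y + 2 \left(1 - 2 - 2 \left(1 - 2\right)\right)\right) = -3 - \left(- \frac{5}{54} + Y + 2 \left(1 - 2 - -2\right)\right) = -3 - \left(- \frac{5}{54} + Y + 2 \left(1 - 2 + 2\right)\right) = -3 - \left(\frac{103}{54} + Y\right) = - \frac{265}{54} - Y$)
$s{\left(63 \right)} - 1515 = \left(- \frac{265}{54} - 63\right) - 1515 = - \frac{3667}{54} - 1515 = - \frac{85477}{54}$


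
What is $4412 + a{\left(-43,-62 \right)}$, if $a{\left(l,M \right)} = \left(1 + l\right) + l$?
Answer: $4327$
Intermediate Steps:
$a{\left(l,M \right)} = 1 + 2 l$
$4412 + a{\left(-43,-62 \right)} = 4412 + \left(1 + 2 \left(-43\right)\right) = 4412 + \left(1 - 86\right) = 4412 - 85 = 4327$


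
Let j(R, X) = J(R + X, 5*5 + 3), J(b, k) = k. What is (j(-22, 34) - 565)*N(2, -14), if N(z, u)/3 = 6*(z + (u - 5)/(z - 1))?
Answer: 164322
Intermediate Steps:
j(R, X) = 28 (j(R, X) = 5*5 + 3 = 25 + 3 = 28)
N(z, u) = 18*z + 18*(-5 + u)/(-1 + z) (N(z, u) = 3*(6*(z + (u - 5)/(z - 1))) = 3*(6*(z + (-5 + u)/(-1 + z))) = 3*(6*z + 6*(-5 + u)/(-1 + z)) = 18*z + 18*(-5 + u)/(-1 + z))
(j(-22, 34) - 565)*N(2, -14) = (28 - 565)*(18*(-5 - 14 + 2**2 - 1*2)/(-1 + 2)) = -9666*(-5 - 14 + 4 - 2)/1 = -9666*(-17) = -537*(-306) = 164322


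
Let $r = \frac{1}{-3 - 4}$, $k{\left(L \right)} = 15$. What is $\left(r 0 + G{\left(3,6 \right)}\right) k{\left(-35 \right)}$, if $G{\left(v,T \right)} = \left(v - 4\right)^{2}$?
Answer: $15$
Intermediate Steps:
$G{\left(v,T \right)} = \left(-4 + v\right)^{2}$
$r = - \frac{1}{7}$ ($r = \frac{1}{-7} = - \frac{1}{7} \approx -0.14286$)
$\left(r 0 + G{\left(3,6 \right)}\right) k{\left(-35 \right)} = \left(\left(- \frac{1}{7}\right) 0 + \left(-4 + 3\right)^{2}\right) 15 = \left(0 + \left(-1\right)^{2}\right) 15 = \left(0 + 1\right) 15 = 1 \cdot 15 = 15$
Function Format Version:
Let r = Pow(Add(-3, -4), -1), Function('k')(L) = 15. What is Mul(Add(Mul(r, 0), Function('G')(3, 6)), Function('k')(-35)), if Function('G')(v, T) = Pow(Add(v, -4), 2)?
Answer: 15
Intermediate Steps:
Function('G')(v, T) = Pow(Add(-4, v), 2)
r = Rational(-1, 7) (r = Pow(-7, -1) = Rational(-1, 7) ≈ -0.14286)
Mul(Add(Mul(r, 0), Function('G')(3, 6)), Function('k')(-35)) = Mul(Add(Mul(Rational(-1, 7), 0), Pow(Add(-4, 3), 2)), 15) = Mul(Add(0, Pow(-1, 2)), 15) = Mul(Add(0, 1), 15) = Mul(1, 15) = 15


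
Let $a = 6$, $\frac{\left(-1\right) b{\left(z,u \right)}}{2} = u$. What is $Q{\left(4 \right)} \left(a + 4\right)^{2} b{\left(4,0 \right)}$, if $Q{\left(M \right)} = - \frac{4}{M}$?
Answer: $0$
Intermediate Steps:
$b{\left(z,u \right)} = - 2 u$
$Q{\left(4 \right)} \left(a + 4\right)^{2} b{\left(4,0 \right)} = - \frac{4}{4} \left(6 + 4\right)^{2} \left(\left(-2\right) 0\right) = \left(-4\right) \frac{1}{4} \cdot 10^{2} \cdot 0 = \left(-1\right) 100 \cdot 0 = \left(-100\right) 0 = 0$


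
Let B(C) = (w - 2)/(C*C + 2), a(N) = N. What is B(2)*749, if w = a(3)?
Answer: 749/6 ≈ 124.83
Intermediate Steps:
w = 3
B(C) = 1/(2 + C²) (B(C) = (3 - 2)/(C*C + 2) = 1/(C² + 2) = 1/(2 + C²))
B(2)*749 = 749/(2 + 2²) = 749/(2 + 4) = 749/6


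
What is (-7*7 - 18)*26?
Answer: -1742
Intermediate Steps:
(-7*7 - 18)*26 = (-49 - 18)*26 = -67*26 = -1742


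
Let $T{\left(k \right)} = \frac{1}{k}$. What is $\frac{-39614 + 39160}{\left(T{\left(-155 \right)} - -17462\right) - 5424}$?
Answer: $- \frac{70370}{1865889} \approx -0.037714$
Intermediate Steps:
$\frac{-39614 + 39160}{\left(T{\left(-155 \right)} - -17462\right) - 5424} = \frac{-39614 + 39160}{\left(\frac{1}{-155} - -17462\right) - 5424} = - \frac{454}{\left(- \frac{1}{155} + 17462\right) - 5424} = - \frac{454}{\frac{2706609}{155} - 5424} = - \frac{454}{\frac{1865889}{155}} = \left(-454\right) \frac{155}{1865889} = - \frac{70370}{1865889}$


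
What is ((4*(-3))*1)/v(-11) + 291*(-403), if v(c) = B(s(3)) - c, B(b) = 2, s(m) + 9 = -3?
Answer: -1524561/13 ≈ -1.1727e+5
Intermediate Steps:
s(m) = -12 (s(m) = -9 - 3 = -12)
v(c) = 2 - c
((4*(-3))*1)/v(-11) + 291*(-403) = ((4*(-3))*1)/(2 - 1*(-11)) + 291*(-403) = (-12*1)/(2 + 11) - 117273 = -12/13 - 117273 = -1524561/13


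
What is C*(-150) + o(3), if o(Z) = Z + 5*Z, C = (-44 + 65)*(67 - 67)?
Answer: 18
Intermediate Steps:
C = 0 (C = 21*0 = 0)
o(Z) = 6*Z
C*(-150) + o(3) = 0*(-150) + 6*3 = 0 + 18 = 18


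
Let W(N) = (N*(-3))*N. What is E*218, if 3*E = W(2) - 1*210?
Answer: -16132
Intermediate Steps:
W(N) = -3*N² (W(N) = (-3*N)*N = -3*N²)
E = -74 (E = (-3*2² - 1*210)/3 = (-3*4 - 210)/3 = (-12 - 210)/3 = (⅓)*(-222) = -74)
E*218 = -74*218 = -16132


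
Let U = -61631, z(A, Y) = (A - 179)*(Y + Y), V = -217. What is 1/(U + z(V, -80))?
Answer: 1/1729 ≈ 0.00057837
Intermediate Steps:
z(A, Y) = 2*Y*(-179 + A) (z(A, Y) = (-179 + A)*(2*Y) = 2*Y*(-179 + A))
1/(U + z(V, -80)) = 1/(-61631 + 2*(-80)*(-179 - 217)) = 1/(-61631 + 2*(-80)*(-396)) = 1/(-61631 + 63360) = 1/1729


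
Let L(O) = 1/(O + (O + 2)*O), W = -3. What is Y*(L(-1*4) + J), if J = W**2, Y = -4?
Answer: -37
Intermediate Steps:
L(O) = 1/(O + O*(2 + O)) (L(O) = 1/(O + (2 + O)*O) = 1/(O + O*(2 + O)))
J = 9 (J = (-3)**2 = 9)
Y*(L(-1*4) + J) = -4*(1/(((-1*4))*(3 - 1*4)) + 9) = -4*(1/((-4)*(3 - 4)) + 9) = -4*(-1/4/(-1) + 9) = -4*(-1/4*(-1) + 9) = -4*(1/4 + 9) = -4*37/4 = -37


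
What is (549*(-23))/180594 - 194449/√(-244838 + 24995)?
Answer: -1403/20066 + 194449*I*√24427/73281 ≈ -0.069919 + 414.71*I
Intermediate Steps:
(549*(-23))/180594 - 194449/√(-244838 + 24995) = -12627*1/180594 - 194449*(-I*√24427/73281) = -1403/20066 - 194449*(-I*√24427/73281) = -1403/20066 - (-194449)*I*√24427/73281 = -1403/20066 + 194449*I*√24427/73281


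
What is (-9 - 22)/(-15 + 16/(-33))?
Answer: 1023/511 ≈ 2.0020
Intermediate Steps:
(-9 - 22)/(-15 + 16/(-33)) = -31/(-15 + 16*(-1/33)) = -31/(-15 - 16/33) = -31/(-511/33) = -31*(-33/511) = 1023/511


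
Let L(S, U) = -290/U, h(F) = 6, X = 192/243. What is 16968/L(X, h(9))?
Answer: -50904/145 ≈ -351.06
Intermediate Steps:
X = 64/81 (X = 192*(1/243) = 64/81 ≈ 0.79012)
16968/L(X, h(9)) = 16968/((-290/6)) = 16968/((-290*1/6)) = 16968/(-145/3) = 16968*(-3/145) = -50904/145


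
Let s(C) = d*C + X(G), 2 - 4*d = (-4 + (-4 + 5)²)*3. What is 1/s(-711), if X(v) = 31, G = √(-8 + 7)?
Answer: -4/7697 ≈ -0.00051968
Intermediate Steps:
G = I (G = √(-1) = I ≈ 1.0*I)
d = 11/4 (d = ½ - (-4 + (-4 + 5)²)*3/4 = ½ - (-4 + 1²)*3/4 = ½ - (-4 + 1)*3/4 = ½ - (-3)*3/4 = ½ - ¼*(-9) = ½ + 9/4 = 11/4 ≈ 2.7500)
s(C) = 31 + 11*C/4 (s(C) = 11*C/4 + 31 = 31 + 11*C/4)
1/s(-711) = 1/(31 + (11/4)*(-711)) = 1/(31 - 7821/4) = 1/(-7697/4) = -4/7697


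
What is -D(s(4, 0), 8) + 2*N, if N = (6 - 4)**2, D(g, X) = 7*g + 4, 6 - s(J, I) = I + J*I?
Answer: -38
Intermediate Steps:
s(J, I) = 6 - I - I*J (s(J, I) = 6 - (I + J*I) = 6 - (I + I*J) = 6 + (-I - I*J) = 6 - I - I*J)
D(g, X) = 4 + 7*g
N = 4 (N = 2**2 = 4)
-D(s(4, 0), 8) + 2*N = -(4 + 7*(6 - 1*0 - 1*0*4)) + 2*4 = -(4 + 7*(6 + 0 + 0)) + 8 = -(4 + 7*6) + 8 = -(4 + 42) + 8 = -1*46 + 8 = -46 + 8 = -38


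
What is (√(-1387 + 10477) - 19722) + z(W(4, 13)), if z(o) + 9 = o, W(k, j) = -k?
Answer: -19735 + 3*√1010 ≈ -19640.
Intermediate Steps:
z(o) = -9 + o
(√(-1387 + 10477) - 19722) + z(W(4, 13)) = (√(-1387 + 10477) - 19722) + (-9 - 1*4) = (√9090 - 19722) + (-9 - 4) = (3*√1010 - 19722) - 13 = (-19722 + 3*√1010) - 13 = -19735 + 3*√1010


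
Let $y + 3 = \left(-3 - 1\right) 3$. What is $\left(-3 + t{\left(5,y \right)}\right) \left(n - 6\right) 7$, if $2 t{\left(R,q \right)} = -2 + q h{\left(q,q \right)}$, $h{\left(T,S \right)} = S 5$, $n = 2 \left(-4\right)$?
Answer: $-54733$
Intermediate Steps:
$y = -15$ ($y = -3 + \left(-3 - 1\right) 3 = -3 - 12 = -15$)
$n = -8$
$h{\left(T,S \right)} = 5 S$
$t{\left(R,q \right)} = -1 + \frac{5 q^{2}}{2}$ ($t{\left(R,q \right)} = \frac{-2 + q 5 q}{2} = \frac{-2 + 5 q^{2}}{2} = -1 + \frac{5 q^{2}}{2}$)
$\left(-3 + t{\left(5,y \right)}\right) \left(n - 6\right) 7 = \left(-3 - \left(1 - \frac{5 \left(-15\right)^{2}}{2}\right)\right) \left(-8 - 6\right) 7 = \left(-3 + \left(-1 + \frac{5}{2} \cdot 225\right)\right) \left(\left(-14\right) 7\right) = \left(-3 + \left(-1 + \frac{1125}{2}\right)\right) \left(-98\right) = \left(-3 + \frac{1123}{2}\right) \left(-98\right) = \frac{1117}{2} \left(-98\right) = -54733$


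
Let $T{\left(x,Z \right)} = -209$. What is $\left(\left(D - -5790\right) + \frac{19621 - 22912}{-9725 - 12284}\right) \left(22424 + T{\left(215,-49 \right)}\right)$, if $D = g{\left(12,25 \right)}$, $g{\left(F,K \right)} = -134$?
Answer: $\frac{2765460821925}{22009} \approx 1.2565 \cdot 10^{8}$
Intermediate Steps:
$D = -134$
$\left(\left(D - -5790\right) + \frac{19621 - 22912}{-9725 - 12284}\right) \left(22424 + T{\left(215,-49 \right)}\right) = \left(\left(-134 - -5790\right) + \frac{19621 - 22912}{-9725 - 12284}\right) \left(22424 - 209\right) = \left(\left(-134 + 5790\right) - \frac{3291}{-22009}\right) 22215 = \left(5656 - - \frac{3291}{22009}\right) 22215 = \left(5656 + \frac{3291}{22009}\right) 22215 = \frac{124486195}{22009} \cdot 22215 = \frac{2765460821925}{22009}$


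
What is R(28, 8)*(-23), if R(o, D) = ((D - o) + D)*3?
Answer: 828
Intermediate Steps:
R(o, D) = -3*o + 6*D (R(o, D) = (-o + 2*D)*3 = -3*o + 6*D)
R(28, 8)*(-23) = (-3*28 + 6*8)*(-23) = (-84 + 48)*(-23) = -36*(-23) = 828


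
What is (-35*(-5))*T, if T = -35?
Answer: -6125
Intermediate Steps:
(-35*(-5))*T = -35*(-5)*(-35) = 175*(-35) = -6125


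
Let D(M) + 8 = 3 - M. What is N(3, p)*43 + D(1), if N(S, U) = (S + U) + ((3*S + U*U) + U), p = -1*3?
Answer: 639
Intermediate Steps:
D(M) = -5 - M (D(M) = -8 + (3 - M) = -5 - M)
p = -3
N(S, U) = U² + 2*U + 4*S (N(S, U) = (S + U) + ((3*S + U²) + U) = (S + U) + ((U² + 3*S) + U) = (S + U) + (U + U² + 3*S) = U² + 2*U + 4*S)
N(3, p)*43 + D(1) = ((-3)² + 2*(-3) + 4*3)*43 + (-5 - 1*1) = (9 - 6 + 12)*43 + (-5 - 1) = 15*43 - 6 = 645 - 6 = 639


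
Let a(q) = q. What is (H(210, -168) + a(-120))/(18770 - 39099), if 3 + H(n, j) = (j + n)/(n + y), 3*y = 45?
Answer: 9211/1524675 ≈ 0.0060413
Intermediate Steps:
y = 15 (y = (⅓)*45 = 15)
H(n, j) = -3 + (j + n)/(15 + n) (H(n, j) = -3 + (j + n)/(n + 15) = -3 + (j + n)/(15 + n))
(H(210, -168) + a(-120))/(18770 - 39099) = ((-45 - 168 - 2*210)/(15 + 210) - 120)/(18770 - 39099) = ((-45 - 168 - 420)/225 - 120)/(-20329) = ((1/225)*(-633) - 120)*(-1/20329) = (-211/75 - 120)*(-1/20329) = -9211/75*(-1/20329) = 9211/1524675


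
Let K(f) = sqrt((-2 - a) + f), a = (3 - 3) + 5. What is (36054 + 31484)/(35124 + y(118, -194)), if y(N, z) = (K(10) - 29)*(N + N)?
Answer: 119373415/49974457 - 1992371*sqrt(3)/99948914 ≈ 2.3542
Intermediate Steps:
a = 5 (a = 0 + 5 = 5)
K(f) = sqrt(-7 + f) (K(f) = sqrt((-2 - 1*5) + f) = sqrt((-2 - 5) + f) = sqrt(-7 + f))
y(N, z) = 2*N*(-29 + sqrt(3)) (y(N, z) = (sqrt(-7 + 10) - 29)*(N + N) = (sqrt(3) - 29)*(2*N) = (-29 + sqrt(3))*(2*N) = 2*N*(-29 + sqrt(3)))
(36054 + 31484)/(35124 + y(118, -194)) = (36054 + 31484)/(35124 + 2*118*(-29 + sqrt(3))) = 67538/(35124 + (-6844 + 236*sqrt(3))) = 67538/(28280 + 236*sqrt(3))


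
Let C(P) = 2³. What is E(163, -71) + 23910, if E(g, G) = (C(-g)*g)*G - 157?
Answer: -68831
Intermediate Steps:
C(P) = 8
E(g, G) = -157 + 8*G*g (E(g, G) = (8*g)*G - 157 = 8*G*g - 157 = -157 + 8*G*g)
E(163, -71) + 23910 = (-157 + 8*(-71)*163) + 23910 = (-157 - 92584) + 23910 = -92741 + 23910 = -68831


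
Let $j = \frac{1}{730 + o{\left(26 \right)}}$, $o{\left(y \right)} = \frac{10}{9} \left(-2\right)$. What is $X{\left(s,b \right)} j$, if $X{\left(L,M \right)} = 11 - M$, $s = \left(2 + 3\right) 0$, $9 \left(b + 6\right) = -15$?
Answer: $\frac{84}{3275} \approx 0.025649$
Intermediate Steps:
$b = - \frac{23}{3}$ ($b = -6 + \frac{1}{9} \left(-15\right) = -6 - \frac{5}{3} = - \frac{23}{3} \approx -7.6667$)
$s = 0$ ($s = 5 \cdot 0 = 0$)
$o{\left(y \right)} = - \frac{20}{9}$ ($o{\left(y \right)} = 10 \cdot \frac{1}{9} \left(-2\right) = \frac{10}{9} \left(-2\right) = - \frac{20}{9}$)
$j = \frac{9}{6550}$ ($j = \frac{1}{730 - \frac{20}{9}} = \frac{1}{\frac{6550}{9}} = \frac{9}{6550} \approx 0.001374$)
$X{\left(s,b \right)} j = \left(11 - - \frac{23}{3}\right) \frac{9}{6550} = \left(11 + \frac{23}{3}\right) \frac{9}{6550} = \frac{56}{3} \cdot \frac{9}{6550} = \frac{84}{3275}$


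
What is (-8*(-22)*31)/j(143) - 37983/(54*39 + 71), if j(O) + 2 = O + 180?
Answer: -314831/698817 ≈ -0.45052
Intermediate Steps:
j(O) = 178 + O (j(O) = -2 + (O + 180) = -2 + (180 + O) = 178 + O)
(-8*(-22)*31)/j(143) - 37983/(54*39 + 71) = (-8*(-22)*31)/(178 + 143) - 37983/(54*39 + 71) = (176*31)/321 - 37983/(2106 + 71) = 5456*(1/321) - 37983/2177 = 5456/321 - 37983*1/2177 = 5456/321 - 37983/2177 = -314831/698817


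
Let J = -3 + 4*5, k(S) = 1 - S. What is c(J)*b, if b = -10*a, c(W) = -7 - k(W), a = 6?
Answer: -540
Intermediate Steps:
J = 17 (J = -3 + 20 = 17)
c(W) = -8 + W (c(W) = -7 - (1 - W) = -7 + (-1 + W) = -8 + W)
b = -60 (b = -10*6 = -60)
c(J)*b = (-8 + 17)*(-60) = 9*(-60) = -540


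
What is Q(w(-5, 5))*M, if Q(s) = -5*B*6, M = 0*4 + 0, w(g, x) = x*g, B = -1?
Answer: 0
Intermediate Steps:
w(g, x) = g*x
M = 0 (M = 0 + 0 = 0)
Q(s) = 30 (Q(s) = -5*(-1)*6 = 5*6 = 30)
Q(w(-5, 5))*M = 30*0 = 0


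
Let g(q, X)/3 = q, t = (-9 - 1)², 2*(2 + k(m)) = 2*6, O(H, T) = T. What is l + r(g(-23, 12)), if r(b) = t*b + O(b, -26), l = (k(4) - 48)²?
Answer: -4990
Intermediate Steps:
k(m) = 4 (k(m) = -2 + (2*6)/2 = -2 + (½)*12 = -2 + 6 = 4)
t = 100 (t = (-10)² = 100)
g(q, X) = 3*q
l = 1936 (l = (4 - 48)² = (-44)² = 1936)
r(b) = -26 + 100*b (r(b) = 100*b - 26 = -26 + 100*b)
l + r(g(-23, 12)) = 1936 + (-26 + 100*(3*(-23))) = 1936 + (-26 + 100*(-69)) = 1936 + (-26 - 6900) = 1936 - 6926 = -4990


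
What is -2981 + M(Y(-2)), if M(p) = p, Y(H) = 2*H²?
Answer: -2973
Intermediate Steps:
-2981 + M(Y(-2)) = -2981 + 2*(-2)² = -2981 + 2*4 = -2981 + 8 = -2973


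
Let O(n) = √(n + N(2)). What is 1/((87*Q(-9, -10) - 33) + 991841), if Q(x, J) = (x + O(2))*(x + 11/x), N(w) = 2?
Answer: 3/2994100 ≈ 1.0020e-6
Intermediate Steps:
O(n) = √(2 + n) (O(n) = √(n + 2) = √(2 + n))
Q(x, J) = (2 + x)*(x + 11/x) (Q(x, J) = (x + √(2 + 2))*(x + 11/x) = (x + √4)*(x + 11/x) = (x + 2)*(x + 11/x) = (2 + x)*(x + 11/x))
1/((87*Q(-9, -10) - 33) + 991841) = 1/((87*(11 + (-9)² + 2*(-9) + 22/(-9)) - 33) + 991841) = 1/((87*(11 + 81 - 18 + 22*(-⅑)) - 33) + 991841) = 1/((87*(11 + 81 - 18 - 22/9) - 33) + 991841) = 1/((87*(644/9) - 33) + 991841) = 1/((18676/3 - 33) + 991841) = 1/(18577/3 + 991841) = 1/(2994100/3) = 3/2994100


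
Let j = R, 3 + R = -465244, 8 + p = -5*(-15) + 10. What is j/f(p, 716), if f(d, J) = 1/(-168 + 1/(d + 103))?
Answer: 14068604033/180 ≈ 7.8159e+7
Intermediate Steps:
p = 77 (p = -8 + (-5*(-15) + 10) = -8 + (75 + 10) = -8 + 85 = 77)
f(d, J) = 1/(-168 + 1/(103 + d))
R = -465247 (R = -3 - 465244 = -465247)
j = -465247
j/f(p, 716) = -465247*(17303 + 168*77)/(-103 - 1*77) = -465247*(17303 + 12936)/(-103 - 77) = -465247/(-180/30239) = -465247*(-30239/180) = 14068604033/180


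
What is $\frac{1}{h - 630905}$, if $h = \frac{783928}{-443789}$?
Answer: $- \frac{443789}{279989482973} \approx -1.585 \cdot 10^{-6}$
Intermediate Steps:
$h = - \frac{783928}{443789}$ ($h = 783928 \left(- \frac{1}{443789}\right) = - \frac{783928}{443789} \approx -1.7664$)
$\frac{1}{h - 630905} = \frac{1}{- \frac{783928}{443789} - 630905} = \frac{1}{- \frac{279989482973}{443789}} = - \frac{443789}{279989482973}$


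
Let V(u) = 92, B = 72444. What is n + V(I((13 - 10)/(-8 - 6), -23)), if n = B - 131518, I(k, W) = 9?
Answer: -58982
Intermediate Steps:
n = -59074 (n = 72444 - 131518 = -59074)
n + V(I((13 - 10)/(-8 - 6), -23)) = -59074 + 92 = -58982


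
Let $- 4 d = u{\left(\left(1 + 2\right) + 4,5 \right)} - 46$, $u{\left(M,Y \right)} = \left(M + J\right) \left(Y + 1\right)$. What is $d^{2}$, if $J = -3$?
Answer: $\frac{121}{4} \approx 30.25$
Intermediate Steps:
$u{\left(M,Y \right)} = \left(1 + Y\right) \left(-3 + M\right)$ ($u{\left(M,Y \right)} = \left(M - 3\right) \left(Y + 1\right) = \left(-3 + M\right) \left(1 + Y\right) = \left(1 + Y\right) \left(-3 + M\right)$)
$d = \frac{11}{2}$ ($d = - \frac{\left(-3 + \left(\left(1 + 2\right) + 4\right) - 15 + \left(\left(1 + 2\right) + 4\right) 5\right) - 46}{4} = - \frac{\left(-3 + \left(3 + 4\right) - 15 + \left(3 + 4\right) 5\right) - 46}{4} = - \frac{\left(-3 + 7 - 15 + 7 \cdot 5\right) - 46}{4} = - \frac{\left(-3 + 7 - 15 + 35\right) - 46}{4} = - \frac{24 - 46}{4} = \left(- \frac{1}{4}\right) \left(-22\right) = \frac{11}{2} \approx 5.5$)
$d^{2} = \left(\frac{11}{2}\right)^{2} = \frac{121}{4}$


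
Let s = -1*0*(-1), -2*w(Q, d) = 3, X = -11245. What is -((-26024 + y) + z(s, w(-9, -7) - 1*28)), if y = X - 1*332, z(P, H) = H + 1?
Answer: 75259/2 ≈ 37630.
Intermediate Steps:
w(Q, d) = -3/2 (w(Q, d) = -1/2*3 = -3/2)
s = 0 (s = 0*(-1) = 0)
z(P, H) = 1 + H
y = -11577 (y = -11245 - 1*332 = -11245 - 332 = -11577)
-((-26024 + y) + z(s, w(-9, -7) - 1*28)) = -((-26024 - 11577) + (1 + (-3/2 - 1*28))) = -(-37601 + (1 + (-3/2 - 28))) = -(-37601 + (1 - 59/2)) = -(-37601 - 57/2) = -1*(-75259/2) = 75259/2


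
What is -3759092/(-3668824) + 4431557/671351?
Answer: 4695568213065/615767165306 ≈ 7.6256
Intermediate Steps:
-3759092/(-3668824) + 4431557/671351 = -3759092*(-1/3668824) + 4431557*(1/671351) = 939773/917206 + 4431557/671351 = 4695568213065/615767165306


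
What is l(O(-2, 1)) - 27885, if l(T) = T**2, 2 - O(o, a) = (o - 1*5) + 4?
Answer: -27860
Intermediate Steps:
O(o, a) = 3 - o (O(o, a) = 2 - ((o - 1*5) + 4) = 2 - ((o - 5) + 4) = 2 - ((-5 + o) + 4) = 2 - (-1 + o) = 2 + (1 - o) = 3 - o)
l(O(-2, 1)) - 27885 = (3 - 1*(-2))**2 - 27885 = (3 + 2)**2 - 27885 = 5**2 - 27885 = 25 - 27885 = -27860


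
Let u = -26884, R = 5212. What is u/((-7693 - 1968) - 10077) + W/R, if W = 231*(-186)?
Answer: -176985875/25718614 ≈ -6.8816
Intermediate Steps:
W = -42966
u/((-7693 - 1968) - 10077) + W/R = -26884/((-7693 - 1968) - 10077) - 42966/5212 = -26884/(-9661 - 10077) - 42966*1/5212 = -26884/(-19738) - 21483/2606 = -26884*(-1/19738) - 21483/2606 = 13442/9869 - 21483/2606 = -176985875/25718614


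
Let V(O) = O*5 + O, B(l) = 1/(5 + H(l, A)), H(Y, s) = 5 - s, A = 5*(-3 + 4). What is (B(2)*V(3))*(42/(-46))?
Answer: -378/115 ≈ -3.2870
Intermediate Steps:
A = 5 (A = 5*1 = 5)
B(l) = ⅕ (B(l) = 1/(5 + (5 - 1*5)) = 1/(5 + (5 - 5)) = 1/(5 + 0) = 1/5 = ⅕)
V(O) = 6*O (V(O) = 5*O + O = 6*O)
(B(2)*V(3))*(42/(-46)) = ((6*3)/5)*(42/(-46)) = ((⅕)*18)*(42*(-1/46)) = (18/5)*(-21/23) = -378/115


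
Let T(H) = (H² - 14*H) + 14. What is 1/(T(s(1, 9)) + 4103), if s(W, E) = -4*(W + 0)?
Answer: 1/4189 ≈ 0.00023872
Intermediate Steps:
s(W, E) = -4*W
T(H) = 14 + H² - 14*H
1/(T(s(1, 9)) + 4103) = 1/((14 + (-4*1)² - (-56)) + 4103) = 1/((14 + (-4)² - 14*(-4)) + 4103) = 1/((14 + 16 + 56) + 4103) = 1/(86 + 4103) = 1/4189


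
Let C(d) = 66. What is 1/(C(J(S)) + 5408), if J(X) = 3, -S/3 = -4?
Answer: 1/5474 ≈ 0.00018268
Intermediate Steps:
S = 12 (S = -3*(-4) = 12)
1/(C(J(S)) + 5408) = 1/(66 + 5408) = 1/5474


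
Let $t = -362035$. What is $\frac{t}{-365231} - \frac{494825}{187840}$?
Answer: $- \frac{22544155035}{13720998208} \approx -1.643$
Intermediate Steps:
$\frac{t}{-365231} - \frac{494825}{187840} = - \frac{362035}{-365231} - \frac{494825}{187840} = \left(-362035\right) \left(- \frac{1}{365231}\right) - \frac{98965}{37568} = \frac{362035}{365231} - \frac{98965}{37568} = - \frac{22544155035}{13720998208}$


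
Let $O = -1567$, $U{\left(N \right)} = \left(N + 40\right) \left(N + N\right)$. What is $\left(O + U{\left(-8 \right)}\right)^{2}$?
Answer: $4322241$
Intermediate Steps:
$U{\left(N \right)} = 2 N \left(40 + N\right)$ ($U{\left(N \right)} = \left(40 + N\right) 2 N = 2 N \left(40 + N\right)$)
$\left(O + U{\left(-8 \right)}\right)^{2} = \left(-1567 + 2 \left(-8\right) \left(40 - 8\right)\right)^{2} = \left(-1567 + 2 \left(-8\right) 32\right)^{2} = \left(-1567 - 512\right)^{2} = \left(-2079\right)^{2} = 4322241$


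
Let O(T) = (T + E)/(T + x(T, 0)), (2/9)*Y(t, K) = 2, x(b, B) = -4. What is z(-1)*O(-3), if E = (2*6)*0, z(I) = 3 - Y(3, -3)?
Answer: -18/7 ≈ -2.5714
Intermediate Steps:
Y(t, K) = 9 (Y(t, K) = (9/2)*2 = 9)
z(I) = -6 (z(I) = 3 - 1*9 = 3 - 9 = -6)
E = 0 (E = 12*0 = 0)
O(T) = T/(-4 + T) (O(T) = (T + 0)/(T - 4) = T/(-4 + T))
z(-1)*O(-3) = -(-18)/(-4 - 3) = -(-18)/(-7) = -(-18)*(-1)/7 = -6*3/7 = -18/7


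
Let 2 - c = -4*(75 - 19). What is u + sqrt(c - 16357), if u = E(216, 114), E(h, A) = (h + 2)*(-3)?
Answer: -654 + I*sqrt(16131) ≈ -654.0 + 127.01*I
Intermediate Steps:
E(h, A) = -6 - 3*h (E(h, A) = (2 + h)*(-3) = -6 - 3*h)
c = 226 (c = 2 - (-4)*(75 - 19) = 2 - (-4)*56 = 2 - 1*(-224) = 2 + 224 = 226)
u = -654 (u = -6 - 3*216 = -6 - 648 = -654)
u + sqrt(c - 16357) = -654 + sqrt(226 - 16357) = -654 + sqrt(-16131) = -654 + I*sqrt(16131)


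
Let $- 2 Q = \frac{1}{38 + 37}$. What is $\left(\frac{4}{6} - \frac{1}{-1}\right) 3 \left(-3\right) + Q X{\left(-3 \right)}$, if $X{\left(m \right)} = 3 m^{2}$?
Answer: $- \frac{759}{50} \approx -15.18$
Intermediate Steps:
$Q = - \frac{1}{150}$ ($Q = - \frac{1}{2 \left(38 + 37\right)} = - \frac{1}{2 \cdot 75} = \left(- \frac{1}{2}\right) \frac{1}{75} = - \frac{1}{150} \approx -0.0066667$)
$\left(\frac{4}{6} - \frac{1}{-1}\right) 3 \left(-3\right) + Q X{\left(-3 \right)} = \left(\frac{4}{6} - \frac{1}{-1}\right) 3 \left(-3\right) - \frac{3 \left(-3\right)^{2}}{150} = \left(4 \cdot \frac{1}{6} - -1\right) 3 \left(-3\right) - \frac{3 \cdot 9}{150} = \left(\frac{2}{3} + 1\right) 3 \left(-3\right) - \frac{9}{50} = \frac{5}{3} \cdot 3 \left(-3\right) - \frac{9}{50} = 5 \left(-3\right) - \frac{9}{50} = -15 - \frac{9}{50} = - \frac{759}{50}$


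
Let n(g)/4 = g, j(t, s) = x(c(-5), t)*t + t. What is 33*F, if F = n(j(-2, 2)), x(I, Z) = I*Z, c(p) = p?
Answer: -2904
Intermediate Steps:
j(t, s) = t - 5*t² (j(t, s) = (-5*t)*t + t = -5*t² + t = t - 5*t²)
n(g) = 4*g
F = -88 (F = 4*(-2*(1 - 5*(-2))) = 4*(-2*(1 + 10)) = 4*(-2*11) = 4*(-22) = -88)
33*F = 33*(-88) = -2904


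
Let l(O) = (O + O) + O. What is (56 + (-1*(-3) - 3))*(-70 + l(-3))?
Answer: -4424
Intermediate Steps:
l(O) = 3*O (l(O) = 2*O + O = 3*O)
(56 + (-1*(-3) - 3))*(-70 + l(-3)) = (56 + (-1*(-3) - 3))*(-70 + 3*(-3)) = (56 + (3 - 3))*(-70 - 9) = (56 + 0)*(-79) = 56*(-79) = -4424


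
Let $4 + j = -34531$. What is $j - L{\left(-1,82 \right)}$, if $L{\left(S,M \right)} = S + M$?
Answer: $-34616$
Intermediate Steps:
$j = -34535$ ($j = -4 - 34531 = -34535$)
$L{\left(S,M \right)} = M + S$
$j - L{\left(-1,82 \right)} = -34535 - \left(82 - 1\right) = -34535 - 81 = -34616$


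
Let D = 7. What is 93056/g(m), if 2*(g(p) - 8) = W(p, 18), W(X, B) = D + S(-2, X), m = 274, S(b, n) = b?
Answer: 186112/21 ≈ 8862.5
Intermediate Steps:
W(X, B) = 5 (W(X, B) = 7 - 2 = 5)
g(p) = 21/2 (g(p) = 8 + (1/2)*5 = 8 + 5/2 = 21/2)
93056/g(m) = 93056/(21/2) = 93056*(2/21) = 186112/21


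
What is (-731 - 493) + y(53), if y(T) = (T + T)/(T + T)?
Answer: -1223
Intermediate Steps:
y(T) = 1 (y(T) = (2*T)/((2*T)) = (2*T)*(1/(2*T)) = 1)
(-731 - 493) + y(53) = (-731 - 493) + 1 = -1224 + 1 = -1223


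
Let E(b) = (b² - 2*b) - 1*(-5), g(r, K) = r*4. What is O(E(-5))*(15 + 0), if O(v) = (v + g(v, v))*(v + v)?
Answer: 240000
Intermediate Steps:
g(r, K) = 4*r
E(b) = 5 + b² - 2*b (E(b) = (b² - 2*b) + 5 = 5 + b² - 2*b)
O(v) = 10*v² (O(v) = (v + 4*v)*(v + v) = (5*v)*(2*v) = 10*v²)
O(E(-5))*(15 + 0) = (10*(5 + (-5)² - 2*(-5))²)*(15 + 0) = (10*(5 + 25 + 10)²)*15 = (10*40²)*15 = (10*1600)*15 = 16000*15 = 240000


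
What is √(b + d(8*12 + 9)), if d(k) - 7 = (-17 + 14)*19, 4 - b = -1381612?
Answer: √1381566 ≈ 1175.4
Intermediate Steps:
b = 1381616 (b = 4 - 1*(-1381612) = 4 + 1381612 = 1381616)
d(k) = -50 (d(k) = 7 + (-17 + 14)*19 = 7 - 3*19 = 7 - 57 = -50)
√(b + d(8*12 + 9)) = √(1381616 - 50) = √1381566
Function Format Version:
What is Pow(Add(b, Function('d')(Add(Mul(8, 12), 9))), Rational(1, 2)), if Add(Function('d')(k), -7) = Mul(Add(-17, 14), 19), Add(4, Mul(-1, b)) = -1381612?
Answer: Pow(1381566, Rational(1, 2)) ≈ 1175.4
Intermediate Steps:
b = 1381616 (b = Add(4, Mul(-1, -1381612)) = Add(4, 1381612) = 1381616)
Function('d')(k) = -50 (Function('d')(k) = Add(7, Mul(Add(-17, 14), 19)) = Add(7, Mul(-3, 19)) = Add(7, -57) = -50)
Pow(Add(b, Function('d')(Add(Mul(8, 12), 9))), Rational(1, 2)) = Pow(Add(1381616, -50), Rational(1, 2)) = Pow(1381566, Rational(1, 2))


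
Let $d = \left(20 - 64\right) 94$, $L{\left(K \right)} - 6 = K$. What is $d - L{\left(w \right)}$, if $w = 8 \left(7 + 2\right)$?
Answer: $-4214$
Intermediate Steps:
$w = 72$ ($w = 8 \cdot 9 = 72$)
$L{\left(K \right)} = 6 + K$
$d = -4136$ ($d = \left(-44\right) 94 = -4136$)
$d - L{\left(w \right)} = -4136 - \left(6 + 72\right) = -4136 - 78 = -4214$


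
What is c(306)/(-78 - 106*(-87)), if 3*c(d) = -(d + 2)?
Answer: -77/6858 ≈ -0.011228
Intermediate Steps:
c(d) = -2/3 - d/3 (c(d) = (-(d + 2))/3 = (-(2 + d))/3 = (-2 - d)/3 = -2/3 - d/3)
c(306)/(-78 - 106*(-87)) = (-2/3 - 1/3*306)/(-78 - 106*(-87)) = (-2/3 - 102)/(-78 + 9222) = -308/3/9144 = -308/3*1/9144 = -77/6858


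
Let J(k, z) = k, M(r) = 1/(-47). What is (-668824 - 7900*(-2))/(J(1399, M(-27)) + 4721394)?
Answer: -653024/4722793 ≈ -0.13827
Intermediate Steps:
M(r) = -1/47
(-668824 - 7900*(-2))/(J(1399, M(-27)) + 4721394) = (-668824 - 7900*(-2))/(1399 + 4721394) = (-668824 + 15800)/4722793 = -653024*1/4722793 = -653024/4722793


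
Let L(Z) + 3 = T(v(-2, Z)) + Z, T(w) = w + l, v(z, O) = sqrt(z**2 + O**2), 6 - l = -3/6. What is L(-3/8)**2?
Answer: (25 + sqrt(265))**2/64 ≈ 26.624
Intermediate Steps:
l = 13/2 (l = 6 - (-3)/6 = 6 - 1*(-1/2) = 6 + 1/2 = 13/2 ≈ 6.5000)
v(z, O) = sqrt(O**2 + z**2)
T(w) = 13/2 + w (T(w) = w + 13/2 = 13/2 + w)
L(Z) = 7/2 + Z + sqrt(4 + Z**2) (L(Z) = -3 + ((13/2 + sqrt(Z**2 + (-2)**2)) + Z) = -3 + ((13/2 + sqrt(Z**2 + 4)) + Z) = -3 + ((13/2 + sqrt(4 + Z**2)) + Z) = -3 + (13/2 + Z + sqrt(4 + Z**2)) = 7/2 + Z + sqrt(4 + Z**2))
L(-3/8)**2 = (7/2 - 3/8 + sqrt(4 + (-3/8)**2))**2 = (7/2 - 3/8 + sqrt(4 + 9/64))**2 = (7/2 - 3/8 + sqrt(265/64))**2 = (7/2 - 3/8 + sqrt(265)/8)**2 = (25/8 + sqrt(265)/8)**2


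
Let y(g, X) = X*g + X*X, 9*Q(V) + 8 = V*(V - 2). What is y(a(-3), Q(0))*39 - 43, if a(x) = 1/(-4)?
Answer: -95/27 ≈ -3.5185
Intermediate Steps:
Q(V) = -8/9 + V*(-2 + V)/9 (Q(V) = -8/9 + (V*(V - 2))/9 = -8/9 + (V*(-2 + V))/9 = -8/9 + V*(-2 + V)/9)
a(x) = -1/4
y(g, X) = X**2 + X*g (y(g, X) = X*g + X**2 = X**2 + X*g)
y(a(-3), Q(0))*39 - 43 = ((-8/9 - 2/9*0 + (1/9)*0**2)*((-8/9 - 2/9*0 + (1/9)*0**2) - 1/4))*39 - 43 = ((-8/9 + 0 + (1/9)*0)*((-8/9 + 0 + (1/9)*0) - 1/4))*39 - 43 = ((-8/9 + 0 + 0)*((-8/9 + 0 + 0) - 1/4))*39 - 43 = -8*(-8/9 - 1/4)/9*39 - 43 = -8/9*(-41/36)*39 - 43 = (82/81)*39 - 43 = 1066/27 - 43 = -95/27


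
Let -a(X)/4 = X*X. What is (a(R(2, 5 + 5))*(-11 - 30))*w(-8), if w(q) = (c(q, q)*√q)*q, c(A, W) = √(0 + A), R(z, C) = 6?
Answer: 377856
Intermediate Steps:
c(A, W) = √A
a(X) = -4*X² (a(X) = -4*X*X = -4*X²)
w(q) = q² (w(q) = (√q*√q)*q = q*q = q²)
(a(R(2, 5 + 5))*(-11 - 30))*w(-8) = ((-4*6²)*(-11 - 30))*(-8)² = (-4*36*(-41))*64 = -144*(-41)*64 = 5904*64 = 377856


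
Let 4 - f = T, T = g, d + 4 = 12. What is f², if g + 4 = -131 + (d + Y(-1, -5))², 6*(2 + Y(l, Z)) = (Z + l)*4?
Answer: 18225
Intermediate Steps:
d = 8 (d = -4 + 12 = 8)
Y(l, Z) = -2 + 2*Z/3 + 2*l/3 (Y(l, Z) = -2 + ((Z + l)*4)/6 = -2 + (4*Z + 4*l)/6 = -2 + (2*Z/3 + 2*l/3) = -2 + 2*Z/3 + 2*l/3)
g = -131 (g = -4 + (-131 + (8 + (-2 + (⅔)*(-5) + (⅔)*(-1)))²) = -4 + (-131 + (8 + (-2 - 10/3 - ⅔))²) = -4 + (-131 + (8 - 6)²) = -4 + (-131 + 2²) = -4 + (-131 + 4) = -4 - 127 = -131)
T = -131
f = 135 (f = 4 - 1*(-131) = 4 + 131 = 135)
f² = 135² = 18225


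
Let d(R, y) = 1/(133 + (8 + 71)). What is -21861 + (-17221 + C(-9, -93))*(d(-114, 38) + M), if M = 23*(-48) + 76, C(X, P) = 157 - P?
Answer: 3693940353/212 ≈ 1.7424e+7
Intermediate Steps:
d(R, y) = 1/212 (d(R, y) = 1/(133 + 79) = 1/212)
M = -1028 (M = -1104 + 76 = -1028)
-21861 + (-17221 + C(-9, -93))*(d(-114, 38) + M) = -21861 + (-17221 + (157 - 1*(-93)))*(1/212 - 1028) = -21861 + (-17221 + (157 + 93))*(-217935/212) = -21861 + (-17221 + 250)*(-217935/212) = -21861 - 16971*(-217935/212) = -21861 + 3698574885/212 = 3693940353/212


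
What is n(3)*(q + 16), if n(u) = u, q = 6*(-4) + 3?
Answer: -15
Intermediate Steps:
q = -21 (q = -24 + 3 = -21)
n(3)*(q + 16) = 3*(-21 + 16) = 3*(-5) = -15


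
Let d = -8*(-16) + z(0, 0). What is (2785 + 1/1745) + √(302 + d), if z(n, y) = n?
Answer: 4859826/1745 + √430 ≈ 2805.7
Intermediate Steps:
d = 128 (d = -8*(-16) + 0 = 128 + 0 = 128)
(2785 + 1/1745) + √(302 + d) = (2785 + 1/1745) + √(302 + 128) = (2785 + 1/1745) + √430 = 4859826/1745 + √430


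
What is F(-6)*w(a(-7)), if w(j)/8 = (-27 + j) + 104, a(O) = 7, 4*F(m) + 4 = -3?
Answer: -1176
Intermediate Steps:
F(m) = -7/4 (F(m) = -1 + (1/4)*(-3) = -1 - 3/4 = -7/4)
w(j) = 616 + 8*j (w(j) = 8*((-27 + j) + 104) = 8*(77 + j) = 616 + 8*j)
F(-6)*w(a(-7)) = -7*(616 + 8*7)/4 = -7*(616 + 56)/4 = -7/4*672 = -1176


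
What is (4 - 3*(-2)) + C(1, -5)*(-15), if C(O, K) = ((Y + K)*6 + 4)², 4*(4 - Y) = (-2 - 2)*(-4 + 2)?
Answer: -2930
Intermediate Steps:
Y = 2 (Y = 4 - (-2 - 2)*(-4 + 2)/4 = 4 - (-1)*(-2) = 4 - ¼*8 = 4 - 2 = 2)
C(O, K) = (16 + 6*K)² (C(O, K) = ((2 + K)*6 + 4)² = ((12 + 6*K) + 4)² = (16 + 6*K)²)
(4 - 3*(-2)) + C(1, -5)*(-15) = (4 - 3*(-2)) + (4*(8 + 3*(-5))²)*(-15) = (4 + 6) + (4*(8 - 15)²)*(-15) = 10 + (4*(-7)²)*(-15) = 10 + (4*49)*(-15) = 10 + 196*(-15) = 10 - 2940 = -2930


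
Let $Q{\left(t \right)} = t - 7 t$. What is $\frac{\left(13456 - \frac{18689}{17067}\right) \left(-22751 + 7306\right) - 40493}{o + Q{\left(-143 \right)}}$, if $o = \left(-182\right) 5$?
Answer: $\frac{1773700776533}{443742} \approx 3.9971 \cdot 10^{6}$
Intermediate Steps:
$o = -910$
$Q{\left(t \right)} = - 6 t$
$\frac{\left(13456 - \frac{18689}{17067}\right) \left(-22751 + 7306\right) - 40493}{o + Q{\left(-143 \right)}} = \frac{\left(13456 - \frac{18689}{17067}\right) \left(-22751 + 7306\right) - 40493}{-910 - -858} = \frac{\left(13456 - \frac{18689}{17067}\right) \left(-15445\right) - 40493}{-910 + 858} = \frac{\left(13456 - \frac{18689}{17067}\right) \left(-15445\right) - 40493}{-52} = \left(\frac{229634863}{17067} \left(-15445\right) - 40493\right) \left(- \frac{1}{52}\right) = \left(- \frac{3546710459035}{17067} - 40493\right) \left(- \frac{1}{52}\right) = \left(- \frac{3547401553066}{17067}\right) \left(- \frac{1}{52}\right) = \frac{1773700776533}{443742}$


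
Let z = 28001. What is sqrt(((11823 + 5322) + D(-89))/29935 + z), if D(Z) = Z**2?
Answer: sqrt(25092564754935)/29935 ≈ 167.34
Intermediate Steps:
sqrt(((11823 + 5322) + D(-89))/29935 + z) = sqrt(((11823 + 5322) + (-89)**2)/29935 + 28001) = sqrt((17145 + 7921)*(1/29935) + 28001) = sqrt(25066*(1/29935) + 28001) = sqrt(25066/29935 + 28001) = sqrt(838235001/29935) = sqrt(25092564754935)/29935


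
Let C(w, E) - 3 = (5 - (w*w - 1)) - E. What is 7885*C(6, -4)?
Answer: -181355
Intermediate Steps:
C(w, E) = 9 - E - w² (C(w, E) = 3 + ((5 - (w*w - 1)) - E) = 3 + ((5 - (w² - 1)) - E) = 3 + ((5 - (-1 + w²)) - E) = 3 + ((5 + (1 - w²)) - E) = 3 + ((6 - w²) - E) = 3 + (6 - E - w²) = 9 - E - w²)
7885*C(6, -4) = 7885*(9 - 1*(-4) - 1*6²) = 7885*(9 + 4 - 1*36) = 7885*(9 + 4 - 36) = 7885*(-23) = -181355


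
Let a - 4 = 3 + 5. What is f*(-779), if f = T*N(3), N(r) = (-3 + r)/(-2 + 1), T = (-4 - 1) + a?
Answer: 0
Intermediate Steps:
a = 12 (a = 4 + (3 + 5) = 4 + 8 = 12)
T = 7 (T = (-4 - 1) + 12 = -5 + 12 = 7)
N(r) = 3 - r (N(r) = (-3 + r)/(-1) = (-3 + r)*(-1) = 3 - r)
f = 0 (f = 7*(3 - 1*3) = 7*(3 - 3) = 7*0 = 0)
f*(-779) = 0*(-779) = 0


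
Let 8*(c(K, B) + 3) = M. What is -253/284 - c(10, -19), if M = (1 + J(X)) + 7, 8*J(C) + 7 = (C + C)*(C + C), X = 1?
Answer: 5253/4544 ≈ 1.1560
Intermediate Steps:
J(C) = -7/8 + C²/2 (J(C) = -7/8 + ((C + C)*(C + C))/8 = -7/8 + ((2*C)*(2*C))/8 = -7/8 + (4*C²)/8 = -7/8 + C²/2)
M = 61/8 (M = (1 + (-7/8 + (½)*1²)) + 7 = (1 + (-7/8 + (½)*1)) + 7 = (1 + (-7/8 + ½)) + 7 = (1 - 3/8) + 7 = 5/8 + 7 = 61/8 ≈ 7.6250)
c(K, B) = -131/64 (c(K, B) = -3 + (⅛)*(61/8) = -3 + 61/64 = -131/64)
-253/284 - c(10, -19) = -253/284 - 1*(-131/64) = -253*1/284 + 131/64 = -253/284 + 131/64 = 5253/4544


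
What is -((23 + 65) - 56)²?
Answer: -1024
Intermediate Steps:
-((23 + 65) - 56)² = -(88 - 56)² = -1*32² = -1*1024 = -1024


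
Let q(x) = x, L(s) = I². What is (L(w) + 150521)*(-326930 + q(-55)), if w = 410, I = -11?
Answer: -49257674370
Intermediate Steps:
L(s) = 121 (L(s) = (-11)² = 121)
(L(w) + 150521)*(-326930 + q(-55)) = (121 + 150521)*(-326930 - 55) = 150642*(-326985) = -49257674370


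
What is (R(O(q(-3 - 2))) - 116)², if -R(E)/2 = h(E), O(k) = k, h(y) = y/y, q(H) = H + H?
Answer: 13924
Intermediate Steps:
q(H) = 2*H
h(y) = 1
R(E) = -2 (R(E) = -2*1 = -2)
(R(O(q(-3 - 2))) - 116)² = (-2 - 116)² = (-118)² = 13924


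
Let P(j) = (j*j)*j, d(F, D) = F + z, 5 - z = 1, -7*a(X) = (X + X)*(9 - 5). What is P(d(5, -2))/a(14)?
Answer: -729/16 ≈ -45.563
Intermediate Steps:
a(X) = -8*X/7 (a(X) = -(X + X)*(9 - 5)/7 = -2*X*4/7 = -8*X/7)
z = 4 (z = 5 - 1*1 = 5 - 1 = 4)
d(F, D) = 4 + F (d(F, D) = F + 4 = 4 + F)
P(j) = j**3 (P(j) = j**2*j = j**3)
P(d(5, -2))/a(14) = (4 + 5)**3/((-8/7*14)) = 9**3/(-16) = 729*(-1/16) = -729/16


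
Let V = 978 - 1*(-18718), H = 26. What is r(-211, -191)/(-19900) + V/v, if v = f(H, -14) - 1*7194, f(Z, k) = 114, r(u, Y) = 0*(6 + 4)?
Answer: -2462/885 ≈ -2.7819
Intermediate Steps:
r(u, Y) = 0 (r(u, Y) = 0*10 = 0)
V = 19696 (V = 978 + 18718 = 19696)
v = -7080 (v = 114 - 1*7194 = 114 - 7194 = -7080)
r(-211, -191)/(-19900) + V/v = 0/(-19900) + 19696/(-7080) = 0*(-1/19900) + 19696*(-1/7080) = 0 - 2462/885 = -2462/885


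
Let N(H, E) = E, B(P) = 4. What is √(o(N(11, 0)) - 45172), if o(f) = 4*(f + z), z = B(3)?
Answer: 2*I*√11289 ≈ 212.5*I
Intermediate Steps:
z = 4
o(f) = 16 + 4*f (o(f) = 4*(f + 4) = 4*(4 + f) = 16 + 4*f)
√(o(N(11, 0)) - 45172) = √((16 + 4*0) - 45172) = √((16 + 0) - 45172) = √(16 - 45172) = √(-45156) = 2*I*√11289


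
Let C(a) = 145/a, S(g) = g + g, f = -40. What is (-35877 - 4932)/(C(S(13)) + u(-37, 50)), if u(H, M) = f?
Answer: 1061034/895 ≈ 1185.5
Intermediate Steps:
u(H, M) = -40
S(g) = 2*g
(-35877 - 4932)/(C(S(13)) + u(-37, 50)) = (-35877 - 4932)/(145/((2*13)) - 40) = -40809/(145/26 - 40) = -40809/(-895/26) = -40809*(-26/895) = 1061034/895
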